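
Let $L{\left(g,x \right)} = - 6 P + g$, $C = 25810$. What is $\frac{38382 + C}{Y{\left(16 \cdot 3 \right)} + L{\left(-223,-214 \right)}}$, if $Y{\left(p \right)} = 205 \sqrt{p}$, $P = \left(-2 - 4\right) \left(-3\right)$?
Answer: $\frac{21247552}{1907639} + \frac{52637440 \sqrt{3}}{1907639} \approx 58.931$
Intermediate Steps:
$P = 18$ ($P = \left(-6\right) \left(-3\right) = 18$)
$L{\left(g,x \right)} = -108 + g$ ($L{\left(g,x \right)} = \left(-6\right) 18 + g = -108 + g$)
$\frac{38382 + C}{Y{\left(16 \cdot 3 \right)} + L{\left(-223,-214 \right)}} = \frac{38382 + 25810}{205 \sqrt{16 \cdot 3} - 331} = \frac{64192}{205 \sqrt{48} - 331} = \frac{64192}{205 \cdot 4 \sqrt{3} - 331} = \frac{64192}{820 \sqrt{3} - 331} = \frac{64192}{-331 + 820 \sqrt{3}}$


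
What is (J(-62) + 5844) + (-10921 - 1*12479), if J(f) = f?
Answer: -17618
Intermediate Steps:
(J(-62) + 5844) + (-10921 - 1*12479) = (-62 + 5844) + (-10921 - 1*12479) = 5782 + (-10921 - 12479) = 5782 - 23400 = -17618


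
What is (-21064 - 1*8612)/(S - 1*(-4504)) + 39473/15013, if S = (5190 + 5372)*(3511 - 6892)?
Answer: 704926692551/268024221517 ≈ 2.6301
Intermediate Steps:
S = -35710122 (S = 10562*(-3381) = -35710122)
(-21064 - 1*8612)/(S - 1*(-4504)) + 39473/15013 = (-21064 - 1*8612)/(-35710122 - 1*(-4504)) + 39473/15013 = (-21064 - 8612)/(-35710122 + 4504) + 39473*(1/15013) = -29676/(-35705618) + 39473/15013 = -29676*(-1/35705618) + 39473/15013 = 14838/17852809 + 39473/15013 = 704926692551/268024221517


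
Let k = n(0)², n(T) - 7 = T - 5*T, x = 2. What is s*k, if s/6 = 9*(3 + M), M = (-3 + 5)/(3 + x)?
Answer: 44982/5 ≈ 8996.4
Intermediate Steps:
M = ⅖ (M = (-3 + 5)/(3 + 2) = 2/5 = 2*(⅕) = ⅖ ≈ 0.40000)
n(T) = 7 - 4*T (n(T) = 7 + (T - 5*T) = 7 - 4*T)
s = 918/5 (s = 6*(9*(3 + ⅖)) = 6*(9*(17/5)) = 6*(153/5) = 918/5 ≈ 183.60)
k = 49 (k = (7 - 4*0)² = (7 + 0)² = 7² = 49)
s*k = (918/5)*49 = 44982/5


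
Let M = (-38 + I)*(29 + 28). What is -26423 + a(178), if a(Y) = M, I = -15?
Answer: -29444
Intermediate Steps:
M = -3021 (M = (-38 - 15)*(29 + 28) = -53*57 = -3021)
a(Y) = -3021
-26423 + a(178) = -26423 - 3021 = -29444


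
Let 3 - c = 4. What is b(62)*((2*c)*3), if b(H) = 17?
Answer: -102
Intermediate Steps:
c = -1 (c = 3 - 1*4 = 3 - 4 = -1)
b(62)*((2*c)*3) = 17*((2*(-1))*3) = 17*(-2*3) = 17*(-6) = -102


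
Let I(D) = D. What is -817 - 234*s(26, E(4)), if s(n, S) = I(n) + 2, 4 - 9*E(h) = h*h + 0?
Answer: -7369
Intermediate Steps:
E(h) = 4/9 - h²/9 (E(h) = 4/9 - (h*h + 0)/9 = 4/9 - (h² + 0)/9 = 4/9 - h²/9)
s(n, S) = 2 + n (s(n, S) = n + 2 = 2 + n)
-817 - 234*s(26, E(4)) = -817 - 234*(2 + 26) = -817 - 234*28 = -817 - 6552 = -7369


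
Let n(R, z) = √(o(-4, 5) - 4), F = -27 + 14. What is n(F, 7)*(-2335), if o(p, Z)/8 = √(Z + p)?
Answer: -4670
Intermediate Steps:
F = -13
o(p, Z) = 8*√(Z + p)
n(R, z) = 2 (n(R, z) = √(8*√(5 - 4) - 4) = √(8*√1 - 4) = √(8*1 - 4) = √(8 - 4) = √4 = 2)
n(F, 7)*(-2335) = 2*(-2335) = -4670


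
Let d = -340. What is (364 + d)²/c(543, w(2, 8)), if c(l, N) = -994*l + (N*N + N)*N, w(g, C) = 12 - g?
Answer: -288/269321 ≈ -0.0010694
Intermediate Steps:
c(l, N) = -994*l + N*(N + N²) (c(l, N) = -994*l + (N² + N)*N = -994*l + (N + N²)*N = -994*l + N*(N + N²))
(364 + d)²/c(543, w(2, 8)) = (364 - 340)²/((12 - 1*2)² + (12 - 1*2)³ - 994*543) = 24²/((12 - 2)² + (12 - 2)³ - 539742) = 576/(10² + 10³ - 539742) = 576/(100 + 1000 - 539742) = 576/(-538642) = 576*(-1/538642) = -288/269321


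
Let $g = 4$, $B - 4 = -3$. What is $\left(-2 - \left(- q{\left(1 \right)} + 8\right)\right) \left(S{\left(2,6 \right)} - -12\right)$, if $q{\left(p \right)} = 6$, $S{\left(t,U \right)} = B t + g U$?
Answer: $-152$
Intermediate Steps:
$B = 1$ ($B = 4 - 3 = 1$)
$S{\left(t,U \right)} = t + 4 U$ ($S{\left(t,U \right)} = 1 t + 4 U = t + 4 U$)
$\left(-2 - \left(- q{\left(1 \right)} + 8\right)\right) \left(S{\left(2,6 \right)} - -12\right) = \left(-2 - \left(\left(-1\right) 6 + 8\right)\right) \left(\left(2 + 4 \cdot 6\right) - -12\right) = \left(-2 - \left(-6 + 8\right)\right) \left(\left(2 + 24\right) + 12\right) = \left(-2 - 2\right) \left(26 + 12\right) = \left(-2 - 2\right) 38 = \left(-4\right) 38 = -152$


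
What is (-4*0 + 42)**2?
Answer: 1764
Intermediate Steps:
(-4*0 + 42)**2 = (0 + 42)**2 = 42**2 = 1764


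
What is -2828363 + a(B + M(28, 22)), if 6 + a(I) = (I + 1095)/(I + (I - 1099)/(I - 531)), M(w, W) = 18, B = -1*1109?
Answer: -1249723329379/441853 ≈ -2.8284e+6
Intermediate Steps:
B = -1109
a(I) = -6 + (1095 + I)/(I + (-1099 + I)/(-531 + I)) (a(I) = -6 + (I + 1095)/(I + (I - 1099)/(I - 531)) = -6 + (1095 + I)/(I + (-1099 + I)/(-531 + I)))
-2828363 + a(B + M(28, 22)) = -2828363 + (574851 - 3744*(-1109 + 18) + 5*(-1109 + 18)**2)/(1099 - (-1109 + 18)**2 + 530*(-1109 + 18)) = -2828363 + (574851 - 3744*(-1091) + 5*(-1091)**2)/(1099 - 1*(-1091)**2 + 530*(-1091)) = -2828363 + (574851 + 4084704 + 5*1190281)/(1099 - 1*1190281 - 578230) = -2828363 + (574851 + 4084704 + 5951405)/(1099 - 1190281 - 578230) = -2828363 + 10610960/(-1767412) = -2828363 - 1/1767412*10610960 = -2828363 - 2652740/441853 = -1249723329379/441853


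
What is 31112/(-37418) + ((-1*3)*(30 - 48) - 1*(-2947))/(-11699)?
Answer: -238135353/218876591 ≈ -1.0880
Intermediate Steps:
31112/(-37418) + ((-1*3)*(30 - 48) - 1*(-2947))/(-11699) = 31112*(-1/37418) + (-3*(-18) + 2947)*(-1/11699) = -15556/18709 + (54 + 2947)*(-1/11699) = -15556/18709 + 3001*(-1/11699) = -15556/18709 - 3001/11699 = -238135353/218876591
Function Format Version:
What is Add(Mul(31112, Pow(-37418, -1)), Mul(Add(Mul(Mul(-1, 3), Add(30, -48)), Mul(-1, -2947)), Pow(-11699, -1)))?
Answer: Rational(-238135353, 218876591) ≈ -1.0880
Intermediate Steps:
Add(Mul(31112, Pow(-37418, -1)), Mul(Add(Mul(Mul(-1, 3), Add(30, -48)), Mul(-1, -2947)), Pow(-11699, -1))) = Add(Mul(31112, Rational(-1, 37418)), Mul(Add(Mul(-3, -18), 2947), Rational(-1, 11699))) = Add(Rational(-15556, 18709), Mul(Add(54, 2947), Rational(-1, 11699))) = Add(Rational(-15556, 18709), Mul(3001, Rational(-1, 11699))) = Add(Rational(-15556, 18709), Rational(-3001, 11699)) = Rational(-238135353, 218876591)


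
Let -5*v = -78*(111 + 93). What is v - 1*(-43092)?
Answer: 231372/5 ≈ 46274.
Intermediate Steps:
v = 15912/5 (v = -(-78)*(111 + 93)/5 = -(-78)*204/5 = -⅕*(-15912) = 15912/5 ≈ 3182.4)
v - 1*(-43092) = 15912/5 - 1*(-43092) = 15912/5 + 43092 = 231372/5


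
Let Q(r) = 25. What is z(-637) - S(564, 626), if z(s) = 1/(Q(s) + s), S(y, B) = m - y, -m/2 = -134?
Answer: 181151/612 ≈ 296.00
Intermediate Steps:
m = 268 (m = -2*(-134) = 268)
S(y, B) = 268 - y
z(s) = 1/(25 + s)
z(-637) - S(564, 626) = 1/(25 - 637) - (268 - 1*564) = 1/(-612) - (268 - 564) = -1/612 - 1*(-296) = -1/612 + 296 = 181151/612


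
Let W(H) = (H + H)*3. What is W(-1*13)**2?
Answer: 6084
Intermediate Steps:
W(H) = 6*H (W(H) = (2*H)*3 = 6*H)
W(-1*13)**2 = (6*(-1*13))**2 = (6*(-13))**2 = (-78)**2 = 6084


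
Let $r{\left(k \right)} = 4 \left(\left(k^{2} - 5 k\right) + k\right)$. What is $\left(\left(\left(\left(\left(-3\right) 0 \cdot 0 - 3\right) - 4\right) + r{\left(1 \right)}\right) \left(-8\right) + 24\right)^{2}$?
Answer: $30976$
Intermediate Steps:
$r{\left(k \right)} = - 16 k + 4 k^{2}$ ($r{\left(k \right)} = 4 \left(k^{2} - 4 k\right) = - 16 k + 4 k^{2}$)
$\left(\left(\left(\left(\left(-3\right) 0 \cdot 0 - 3\right) - 4\right) + r{\left(1 \right)}\right) \left(-8\right) + 24\right)^{2} = \left(\left(\left(\left(\left(-3\right) 0 \cdot 0 - 3\right) - 4\right) + 4 \cdot 1 \left(-4 + 1\right)\right) \left(-8\right) + 24\right)^{2} = \left(\left(\left(\left(0 \cdot 0 - 3\right) - 4\right) + 4 \cdot 1 \left(-3\right)\right) \left(-8\right) + 24\right)^{2} = \left(\left(\left(\left(0 - 3\right) - 4\right) - 12\right) \left(-8\right) + 24\right)^{2} = \left(\left(\left(-3 - 4\right) - 12\right) \left(-8\right) + 24\right)^{2} = \left(\left(-7 - 12\right) \left(-8\right) + 24\right)^{2} = \left(\left(-19\right) \left(-8\right) + 24\right)^{2} = \left(152 + 24\right)^{2} = 176^{2} = 30976$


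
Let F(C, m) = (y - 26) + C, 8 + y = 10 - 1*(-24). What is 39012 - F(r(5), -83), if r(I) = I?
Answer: 39007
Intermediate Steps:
y = 26 (y = -8 + (10 - 1*(-24)) = -8 + (10 + 24) = -8 + 34 = 26)
F(C, m) = C (F(C, m) = (26 - 26) + C = 0 + C = C)
39012 - F(r(5), -83) = 39012 - 1*5 = 39012 - 5 = 39007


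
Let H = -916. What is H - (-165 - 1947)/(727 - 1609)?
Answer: -135004/147 ≈ -918.39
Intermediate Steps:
H - (-165 - 1947)/(727 - 1609) = -916 - (-165 - 1947)/(727 - 1609) = -916 - (-2112)/(-882) = -916 - (-2112)*(-1)/882 = -916 - 1*352/147 = -916 - 352/147 = -135004/147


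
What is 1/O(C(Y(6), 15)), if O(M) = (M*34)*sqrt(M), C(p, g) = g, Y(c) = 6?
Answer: sqrt(15)/7650 ≈ 0.00050627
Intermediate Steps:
O(M) = 34*M**(3/2) (O(M) = (34*M)*sqrt(M) = 34*M**(3/2))
1/O(C(Y(6), 15)) = 1/(34*15**(3/2)) = 1/(34*(15*sqrt(15))) = 1/(510*sqrt(15)) = sqrt(15)/7650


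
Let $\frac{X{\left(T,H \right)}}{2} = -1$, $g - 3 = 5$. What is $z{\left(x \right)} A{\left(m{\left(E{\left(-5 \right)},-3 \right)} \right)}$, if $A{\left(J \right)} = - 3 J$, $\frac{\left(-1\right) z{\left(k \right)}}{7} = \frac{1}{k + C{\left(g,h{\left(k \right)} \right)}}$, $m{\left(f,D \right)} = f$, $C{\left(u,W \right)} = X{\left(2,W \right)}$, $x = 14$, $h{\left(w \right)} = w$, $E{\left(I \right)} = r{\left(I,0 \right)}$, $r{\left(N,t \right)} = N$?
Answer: $- \frac{35}{4} \approx -8.75$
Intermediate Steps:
$g = 8$ ($g = 3 + 5 = 8$)
$E{\left(I \right)} = I$
$X{\left(T,H \right)} = -2$ ($X{\left(T,H \right)} = 2 \left(-1\right) = -2$)
$C{\left(u,W \right)} = -2$
$z{\left(k \right)} = - \frac{7}{-2 + k}$ ($z{\left(k \right)} = - \frac{7}{k - 2} = - \frac{7}{-2 + k}$)
$z{\left(x \right)} A{\left(m{\left(E{\left(-5 \right)},-3 \right)} \right)} = - \frac{7}{-2 + 14} \left(\left(-3\right) \left(-5\right)\right) = - \frac{7}{12} \cdot 15 = \left(-7\right) \frac{1}{12} \cdot 15 = \left(- \frac{7}{12}\right) 15 = - \frac{35}{4}$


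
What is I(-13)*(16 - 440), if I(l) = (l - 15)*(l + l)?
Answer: -308672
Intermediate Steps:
I(l) = 2*l*(-15 + l) (I(l) = (-15 + l)*(2*l) = 2*l*(-15 + l))
I(-13)*(16 - 440) = (2*(-13)*(-15 - 13))*(16 - 440) = (2*(-13)*(-28))*(-424) = 728*(-424) = -308672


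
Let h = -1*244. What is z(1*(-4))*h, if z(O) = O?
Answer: 976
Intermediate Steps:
h = -244
z(1*(-4))*h = (1*(-4))*(-244) = -4*(-244) = 976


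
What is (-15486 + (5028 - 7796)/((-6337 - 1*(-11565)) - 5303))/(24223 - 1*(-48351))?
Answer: -579341/2721525 ≈ -0.21287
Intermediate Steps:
(-15486 + (5028 - 7796)/((-6337 - 1*(-11565)) - 5303))/(24223 - 1*(-48351)) = (-15486 - 2768/((-6337 + 11565) - 5303))/(24223 + 48351) = (-15486 - 2768/(5228 - 5303))/72574 = (-15486 - 2768/(-75))*(1/72574) = (-15486 - 2768*(-1/75))*(1/72574) = (-15486 + 2768/75)*(1/72574) = -1158682/75*1/72574 = -579341/2721525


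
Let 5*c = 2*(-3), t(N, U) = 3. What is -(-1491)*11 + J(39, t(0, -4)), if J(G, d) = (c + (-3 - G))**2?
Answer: 456681/25 ≈ 18267.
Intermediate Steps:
c = -6/5 (c = (2*(-3))/5 = (1/5)*(-6) = -6/5 ≈ -1.2000)
J(G, d) = (-21/5 - G)**2 (J(G, d) = (-6/5 + (-3 - G))**2 = (-21/5 - G)**2)
-(-1491)*11 + J(39, t(0, -4)) = -(-1491)*11 + (21 + 5*39)**2/25 = -497*(-33) + (21 + 195)**2/25 = 16401 + (1/25)*216**2 = 16401 + (1/25)*46656 = 16401 + 46656/25 = 456681/25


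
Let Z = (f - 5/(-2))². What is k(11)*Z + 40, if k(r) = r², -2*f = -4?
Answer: 9961/4 ≈ 2490.3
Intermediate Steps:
f = 2 (f = -½*(-4) = 2)
Z = 81/4 (Z = (2 - 5/(-2))² = (2 - 5*(-½))² = (2 + 5/2)² = (9/2)² = 81/4 ≈ 20.250)
k(11)*Z + 40 = 11²*(81/4) + 40 = 121*(81/4) + 40 = 9801/4 + 40 = 9961/4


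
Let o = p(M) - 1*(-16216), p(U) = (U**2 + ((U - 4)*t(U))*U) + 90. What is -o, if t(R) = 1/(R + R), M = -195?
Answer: -108463/2 ≈ -54232.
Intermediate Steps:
t(R) = 1/(2*R)
p(U) = 88 + U**2 + U/2 (p(U) = (U**2 + ((U - 4)*(1/(2*U)))*U) + 90 = (U**2 + ((-4 + U)*(1/(2*U)))*U) + 90 = (U**2 + ((-4 + U)/(2*U))*U) + 90 = (U**2 + (-2 + U/2)) + 90 = (-2 + U**2 + U/2) + 90 = 88 + U**2 + U/2)
o = 108463/2 (o = (88 + (-195)**2 + (1/2)*(-195)) - 1*(-16216) = (88 + 38025 - 195/2) + 16216 = 76031/2 + 16216 = 108463/2 ≈ 54232.)
-o = -1*108463/2 = -108463/2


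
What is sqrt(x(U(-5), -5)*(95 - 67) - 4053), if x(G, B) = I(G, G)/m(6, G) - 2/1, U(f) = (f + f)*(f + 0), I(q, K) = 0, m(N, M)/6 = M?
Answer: I*sqrt(4109) ≈ 64.101*I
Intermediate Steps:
m(N, M) = 6*M
U(f) = 2*f**2 (U(f) = (2*f)*f = 2*f**2)
x(G, B) = -2 (x(G, B) = 0/((6*G)) - 2/1 = 0*(1/(6*G)) - 2*1 = 0 - 2 = -2)
sqrt(x(U(-5), -5)*(95 - 67) - 4053) = sqrt(-2*(95 - 67) - 4053) = sqrt(-2*28 - 4053) = sqrt(-56 - 4053) = sqrt(-4109) = I*sqrt(4109)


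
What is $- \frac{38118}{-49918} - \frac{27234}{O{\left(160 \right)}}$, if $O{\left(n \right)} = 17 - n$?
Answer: $\frac{62041713}{324467} \approx 191.21$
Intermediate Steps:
$- \frac{38118}{-49918} - \frac{27234}{O{\left(160 \right)}} = - \frac{38118}{-49918} - \frac{27234}{17 - 160} = \left(-38118\right) \left(- \frac{1}{49918}\right) - \frac{27234}{17 - 160} = \frac{19059}{24959} - \frac{27234}{-143} = \frac{19059}{24959} - - \frac{27234}{143} = \frac{19059}{24959} + \frac{27234}{143} = \frac{62041713}{324467}$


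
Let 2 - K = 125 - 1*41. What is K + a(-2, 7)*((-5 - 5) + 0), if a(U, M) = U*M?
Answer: 58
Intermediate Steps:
a(U, M) = M*U
K = -82 (K = 2 - (125 - 1*41) = 2 - (125 - 41) = 2 - 1*84 = 2 - 84 = -82)
K + a(-2, 7)*((-5 - 5) + 0) = -82 + (7*(-2))*((-5 - 5) + 0) = -82 - 14*(-10 + 0) = -82 - 14*(-10) = -82 + 140 = 58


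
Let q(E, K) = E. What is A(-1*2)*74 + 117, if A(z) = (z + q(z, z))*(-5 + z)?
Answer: 2189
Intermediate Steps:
A(z) = 2*z*(-5 + z) (A(z) = (z + z)*(-5 + z) = (2*z)*(-5 + z) = 2*z*(-5 + z))
A(-1*2)*74 + 117 = (2*(-1*2)*(-5 - 1*2))*74 + 117 = (2*(-2)*(-5 - 2))*74 + 117 = (2*(-2)*(-7))*74 + 117 = 28*74 + 117 = 2072 + 117 = 2189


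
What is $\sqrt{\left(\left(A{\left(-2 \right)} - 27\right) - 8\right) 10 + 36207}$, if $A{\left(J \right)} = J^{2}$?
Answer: $\sqrt{35897} \approx 189.47$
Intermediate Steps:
$\sqrt{\left(\left(A{\left(-2 \right)} - 27\right) - 8\right) 10 + 36207} = \sqrt{\left(\left(\left(-2\right)^{2} - 27\right) - 8\right) 10 + 36207} = \sqrt{\left(\left(4 - 27\right) - 8\right) 10 + 36207} = \sqrt{\left(-23 - 8\right) 10 + 36207} = \sqrt{\left(-31\right) 10 + 36207} = \sqrt{-310 + 36207} = \sqrt{35897}$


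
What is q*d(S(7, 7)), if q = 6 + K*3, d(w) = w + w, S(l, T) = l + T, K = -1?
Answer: 84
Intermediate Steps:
S(l, T) = T + l
d(w) = 2*w
q = 3 (q = 6 - 1*3 = 6 - 3 = 3)
q*d(S(7, 7)) = 3*(2*(7 + 7)) = 3*(2*14) = 3*28 = 84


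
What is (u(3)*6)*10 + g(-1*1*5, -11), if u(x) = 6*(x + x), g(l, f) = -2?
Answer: 2158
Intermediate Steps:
u(x) = 12*x (u(x) = 6*(2*x) = 12*x)
(u(3)*6)*10 + g(-1*1*5, -11) = ((12*3)*6)*10 - 2 = (36*6)*10 - 2 = 216*10 - 2 = 2160 - 2 = 2158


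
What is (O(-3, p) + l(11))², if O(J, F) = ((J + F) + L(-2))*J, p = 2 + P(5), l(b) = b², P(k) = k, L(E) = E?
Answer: 13225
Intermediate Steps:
p = 7 (p = 2 + 5 = 7)
O(J, F) = J*(-2 + F + J) (O(J, F) = ((J + F) - 2)*J = ((F + J) - 2)*J = (-2 + F + J)*J = J*(-2 + F + J))
(O(-3, p) + l(11))² = (-3*(-2 + 7 - 3) + 11²)² = (-3*2 + 121)² = (-6 + 121)² = 115² = 13225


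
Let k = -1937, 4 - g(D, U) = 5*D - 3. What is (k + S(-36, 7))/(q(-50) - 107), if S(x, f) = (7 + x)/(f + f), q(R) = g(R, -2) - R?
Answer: -27147/2800 ≈ -9.6954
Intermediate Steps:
g(D, U) = 7 - 5*D (g(D, U) = 4 - (5*D - 3) = 4 - (-3 + 5*D) = 4 + (3 - 5*D) = 7 - 5*D)
q(R) = 7 - 6*R (q(R) = (7 - 5*R) - R = 7 - 6*R)
S(x, f) = (7 + x)/(2*f) (S(x, f) = (7 + x)/((2*f)) = (7 + x)*(1/(2*f)) = (7 + x)/(2*f))
(k + S(-36, 7))/(q(-50) - 107) = (-1937 + (½)*(7 - 36)/7)/((7 - 6*(-50)) - 107) = (-1937 + (½)*(⅐)*(-29))/((7 + 300) - 107) = (-1937 - 29/14)/(307 - 107) = -27147/14/200 = -27147/14*1/200 = -27147/2800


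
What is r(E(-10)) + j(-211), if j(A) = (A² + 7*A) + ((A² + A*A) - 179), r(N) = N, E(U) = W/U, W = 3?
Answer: 1319067/10 ≈ 1.3191e+5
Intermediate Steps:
E(U) = 3/U
j(A) = -179 + 3*A² + 7*A (j(A) = (A² + 7*A) + ((A² + A²) - 179) = (A² + 7*A) + (2*A² - 179) = (A² + 7*A) + (-179 + 2*A²) = -179 + 3*A² + 7*A)
r(E(-10)) + j(-211) = 3/(-10) + (-179 + 3*(-211)² + 7*(-211)) = 3*(-⅒) + (-179 + 3*44521 - 1477) = -3/10 + (-179 + 133563 - 1477) = -3/10 + 131907 = 1319067/10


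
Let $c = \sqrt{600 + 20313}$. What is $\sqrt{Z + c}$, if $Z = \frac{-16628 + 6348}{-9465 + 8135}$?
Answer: $\frac{\sqrt{136724 + 17689 \sqrt{20913}}}{133} \approx 12.343$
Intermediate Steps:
$c = \sqrt{20913} \approx 144.61$
$Z = \frac{1028}{133}$ ($Z = - \frac{10280}{-1330} = \left(-10280\right) \left(- \frac{1}{1330}\right) = \frac{1028}{133} \approx 7.7293$)
$\sqrt{Z + c} = \sqrt{\frac{1028}{133} + \sqrt{20913}}$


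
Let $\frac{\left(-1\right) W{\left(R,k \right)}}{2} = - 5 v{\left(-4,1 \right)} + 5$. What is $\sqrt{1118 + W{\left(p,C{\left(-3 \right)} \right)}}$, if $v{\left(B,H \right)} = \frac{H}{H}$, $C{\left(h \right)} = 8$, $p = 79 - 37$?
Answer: $\sqrt{1118} \approx 33.437$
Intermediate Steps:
$p = 42$
$v{\left(B,H \right)} = 1$
$W{\left(R,k \right)} = 0$ ($W{\left(R,k \right)} = - 2 \left(\left(-5\right) 1 + 5\right) = - 2 \left(-5 + 5\right) = \left(-2\right) 0 = 0$)
$\sqrt{1118 + W{\left(p,C{\left(-3 \right)} \right)}} = \sqrt{1118 + 0} = \sqrt{1118}$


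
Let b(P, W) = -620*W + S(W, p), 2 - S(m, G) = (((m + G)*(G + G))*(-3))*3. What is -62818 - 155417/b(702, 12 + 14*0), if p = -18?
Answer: -344966675/5494 ≈ -62790.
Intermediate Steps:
S(m, G) = 2 + 18*G*(G + m) (S(m, G) = 2 - ((m + G)*(G + G))*(-3)*3 = 2 - ((G + m)*(2*G))*(-3)*3 = 2 - (2*G*(G + m))*(-3)*3 = 2 - (-6*G*(G + m))*3 = 2 - (-18)*G*(G + m) = 2 + 18*G*(G + m))
b(P, W) = 5834 - 944*W (b(P, W) = -620*W + (2 + 18*(-18)² + 18*(-18)*W) = -620*W + (2 + 18*324 - 324*W) = -620*W + (2 + 5832 - 324*W) = -620*W + (5834 - 324*W) = 5834 - 944*W)
-62818 - 155417/b(702, 12 + 14*0) = -62818 - 155417/(5834 - 944*(12 + 14*0)) = -62818 - 155417/(5834 - 944*(12 + 0)) = -62818 - 155417/(5834 - 944*12) = -62818 - 155417/(5834 - 11328) = -62818 - 155417/(-5494) = -62818 - 155417*(-1/5494) = -62818 + 155417/5494 = -344966675/5494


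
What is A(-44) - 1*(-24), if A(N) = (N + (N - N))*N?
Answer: 1960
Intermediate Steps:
A(N) = N² (A(N) = (N + 0)*N = N*N = N²)
A(-44) - 1*(-24) = (-44)² - 1*(-24) = 1936 + 24 = 1960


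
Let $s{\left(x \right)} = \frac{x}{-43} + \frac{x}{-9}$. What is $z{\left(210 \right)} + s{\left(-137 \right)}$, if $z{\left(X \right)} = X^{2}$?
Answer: $\frac{17073824}{387} \approx 44118.0$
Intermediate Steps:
$s{\left(x \right)} = - \frac{52 x}{387}$ ($s{\left(x \right)} = x \left(- \frac{1}{43}\right) + x \left(- \frac{1}{9}\right) = - \frac{x}{43} - \frac{x}{9} = - \frac{52 x}{387}$)
$z{\left(210 \right)} + s{\left(-137 \right)} = 210^{2} - - \frac{7124}{387} = 44100 + \frac{7124}{387} = \frac{17073824}{387}$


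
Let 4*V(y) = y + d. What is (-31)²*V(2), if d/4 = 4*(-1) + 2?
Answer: -2883/2 ≈ -1441.5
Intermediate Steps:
d = -8 (d = 4*(4*(-1) + 2) = 4*(-4 + 2) = 4*(-2) = -8)
V(y) = -2 + y/4 (V(y) = (y - 8)/4 = (-8 + y)/4 = -2 + y/4)
(-31)²*V(2) = (-31)²*(-2 + (¼)*2) = 961*(-2 + ½) = 961*(-3/2) = -2883/2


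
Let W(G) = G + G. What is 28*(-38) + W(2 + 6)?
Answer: -1048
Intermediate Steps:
W(G) = 2*G
28*(-38) + W(2 + 6) = 28*(-38) + 2*(2 + 6) = -1064 + 2*8 = -1064 + 16 = -1048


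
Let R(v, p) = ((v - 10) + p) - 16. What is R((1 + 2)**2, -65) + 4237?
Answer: 4155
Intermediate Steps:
R(v, p) = -26 + p + v (R(v, p) = ((-10 + v) + p) - 16 = (-10 + p + v) - 16 = -26 + p + v)
R((1 + 2)**2, -65) + 4237 = (-26 - 65 + (1 + 2)**2) + 4237 = (-26 - 65 + 3**2) + 4237 = (-26 - 65 + 9) + 4237 = -82 + 4237 = 4155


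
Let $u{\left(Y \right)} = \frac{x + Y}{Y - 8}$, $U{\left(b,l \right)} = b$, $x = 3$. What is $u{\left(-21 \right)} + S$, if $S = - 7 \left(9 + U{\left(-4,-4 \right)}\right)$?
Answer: $- \frac{997}{29} \approx -34.379$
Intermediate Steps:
$S = -35$ ($S = - 7 \left(9 - 4\right) = \left(-7\right) 5 = -35$)
$u{\left(Y \right)} = \frac{3 + Y}{-8 + Y}$ ($u{\left(Y \right)} = \frac{3 + Y}{Y - 8} = \frac{3 + Y}{-8 + Y}$)
$u{\left(-21 \right)} + S = \frac{3 - 21}{-8 - 21} - 35 = \frac{1}{-29} \left(-18\right) - 35 = \left(- \frac{1}{29}\right) \left(-18\right) - 35 = \frac{18}{29} - 35 = - \frac{997}{29}$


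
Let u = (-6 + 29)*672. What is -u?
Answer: -15456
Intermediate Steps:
u = 15456 (u = 23*672 = 15456)
-u = -1*15456 = -15456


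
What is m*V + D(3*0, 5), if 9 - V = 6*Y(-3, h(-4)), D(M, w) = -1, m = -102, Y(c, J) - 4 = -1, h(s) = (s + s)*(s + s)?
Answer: 917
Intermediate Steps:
h(s) = 4*s**2 (h(s) = (2*s)*(2*s) = 4*s**2)
Y(c, J) = 3 (Y(c, J) = 4 - 1 = 3)
V = -9 (V = 9 - 6*3 = 9 - 1*18 = 9 - 18 = -9)
m*V + D(3*0, 5) = -102*(-9) - 1 = 918 - 1 = 917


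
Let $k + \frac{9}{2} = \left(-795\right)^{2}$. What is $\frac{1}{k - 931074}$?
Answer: $- \frac{2}{598107} \approx -3.3439 \cdot 10^{-6}$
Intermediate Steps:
$k = \frac{1264041}{2}$ ($k = - \frac{9}{2} + \left(-795\right)^{2} = - \frac{9}{2} + 632025 = \frac{1264041}{2} \approx 6.3202 \cdot 10^{5}$)
$\frac{1}{k - 931074} = \frac{1}{\frac{1264041}{2} - 931074} = \frac{1}{- \frac{598107}{2}} = - \frac{2}{598107}$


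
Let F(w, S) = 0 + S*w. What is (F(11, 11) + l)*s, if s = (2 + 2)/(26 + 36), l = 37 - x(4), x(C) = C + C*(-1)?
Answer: 316/31 ≈ 10.194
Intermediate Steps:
F(w, S) = S*w
x(C) = 0 (x(C) = C - C = 0)
l = 37 (l = 37 - 1*0 = 37 + 0 = 37)
s = 2/31 (s = 4/62 = 4*(1/62) = 2/31 ≈ 0.064516)
(F(11, 11) + l)*s = (11*11 + 37)*(2/31) = (121 + 37)*(2/31) = 158*(2/31) = 316/31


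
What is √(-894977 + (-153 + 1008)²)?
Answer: 4*I*√10247 ≈ 404.91*I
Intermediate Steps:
√(-894977 + (-153 + 1008)²) = √(-894977 + 855²) = √(-894977 + 731025) = √(-163952) = 4*I*√10247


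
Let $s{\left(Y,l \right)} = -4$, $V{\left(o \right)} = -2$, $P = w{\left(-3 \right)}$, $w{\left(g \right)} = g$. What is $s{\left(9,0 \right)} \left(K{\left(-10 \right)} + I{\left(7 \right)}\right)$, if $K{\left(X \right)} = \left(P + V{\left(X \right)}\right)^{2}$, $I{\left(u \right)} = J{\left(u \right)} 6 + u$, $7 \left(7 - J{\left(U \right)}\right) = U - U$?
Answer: $-296$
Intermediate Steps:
$P = -3$
$J{\left(U \right)} = 7$ ($J{\left(U \right)} = 7 - \frac{U - U}{7} = 7 - 0 = 7 + 0 = 7$)
$I{\left(u \right)} = 42 + u$ ($I{\left(u \right)} = 7 \cdot 6 + u = 42 + u$)
$K{\left(X \right)} = 25$ ($K{\left(X \right)} = \left(-3 - 2\right)^{2} = \left(-5\right)^{2} = 25$)
$s{\left(9,0 \right)} \left(K{\left(-10 \right)} + I{\left(7 \right)}\right) = - 4 \left(25 + \left(42 + 7\right)\right) = - 4 \left(25 + 49\right) = \left(-4\right) 74 = -296$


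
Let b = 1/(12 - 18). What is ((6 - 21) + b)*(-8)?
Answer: 364/3 ≈ 121.33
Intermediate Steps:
b = -⅙ (b = 1/(-6) = -⅙ ≈ -0.16667)
((6 - 21) + b)*(-8) = ((6 - 21) - ⅙)*(-8) = (-15 - ⅙)*(-8) = -91/6*(-8) = 364/3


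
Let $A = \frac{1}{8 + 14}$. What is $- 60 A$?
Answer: $- \frac{30}{11} \approx -2.7273$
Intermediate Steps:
$A = \frac{1}{22} \approx 0.045455$
$- 60 A = \left(-60\right) \frac{1}{22} = - \frac{30}{11}$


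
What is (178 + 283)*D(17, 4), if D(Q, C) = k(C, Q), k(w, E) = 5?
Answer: 2305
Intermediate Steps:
D(Q, C) = 5
(178 + 283)*D(17, 4) = (178 + 283)*5 = 461*5 = 2305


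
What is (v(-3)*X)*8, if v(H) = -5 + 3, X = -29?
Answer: 464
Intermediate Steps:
v(H) = -2
(v(-3)*X)*8 = -2*(-29)*8 = 58*8 = 464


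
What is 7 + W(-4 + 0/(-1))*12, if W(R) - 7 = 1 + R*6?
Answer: -185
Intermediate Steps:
W(R) = 8 + 6*R (W(R) = 7 + (1 + R*6) = 7 + (1 + 6*R) = 8 + 6*R)
7 + W(-4 + 0/(-1))*12 = 7 + (8 + 6*(-4 + 0/(-1)))*12 = 7 + (8 + 6*(-4 + 0*(-1)))*12 = 7 + (8 + 6*(-4 + 0))*12 = 7 + (8 + 6*(-4))*12 = 7 + (8 - 24)*12 = 7 - 16*12 = 7 - 192 = -185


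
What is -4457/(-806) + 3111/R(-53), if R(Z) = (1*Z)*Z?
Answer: 15027179/2264054 ≈ 6.6373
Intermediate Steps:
R(Z) = Z² (R(Z) = Z*Z = Z²)
-4457/(-806) + 3111/R(-53) = -4457/(-806) + 3111/((-53)²) = -4457*(-1/806) + 3111/2809 = 4457/806 + 3111*(1/2809) = 4457/806 + 3111/2809 = 15027179/2264054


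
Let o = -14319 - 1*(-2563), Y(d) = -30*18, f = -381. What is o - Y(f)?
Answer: -11216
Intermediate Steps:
Y(d) = -540
o = -11756 (o = -14319 + 2563 = -11756)
o - Y(f) = -11756 - 1*(-540) = -11756 + 540 = -11216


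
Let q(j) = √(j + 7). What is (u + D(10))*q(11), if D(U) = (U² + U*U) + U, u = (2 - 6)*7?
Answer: 546*√2 ≈ 772.16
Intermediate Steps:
q(j) = √(7 + j)
u = -28 (u = -4*7 = -28)
D(U) = U + 2*U² (D(U) = (U² + U²) + U = 2*U² + U = U + 2*U²)
(u + D(10))*q(11) = (-28 + 10*(1 + 2*10))*√(7 + 11) = (-28 + 10*(1 + 20))*√18 = (-28 + 10*21)*(3*√2) = (-28 + 210)*(3*√2) = 182*(3*√2) = 546*√2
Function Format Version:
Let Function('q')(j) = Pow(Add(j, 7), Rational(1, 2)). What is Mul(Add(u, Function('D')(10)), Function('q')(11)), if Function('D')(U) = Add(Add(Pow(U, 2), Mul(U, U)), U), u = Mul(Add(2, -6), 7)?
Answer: Mul(546, Pow(2, Rational(1, 2))) ≈ 772.16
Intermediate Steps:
Function('q')(j) = Pow(Add(7, j), Rational(1, 2))
u = -28 (u = Mul(-4, 7) = -28)
Function('D')(U) = Add(U, Mul(2, Pow(U, 2))) (Function('D')(U) = Add(Add(Pow(U, 2), Pow(U, 2)), U) = Add(Mul(2, Pow(U, 2)), U) = Add(U, Mul(2, Pow(U, 2))))
Mul(Add(u, Function('D')(10)), Function('q')(11)) = Mul(Add(-28, Mul(10, Add(1, Mul(2, 10)))), Pow(Add(7, 11), Rational(1, 2))) = Mul(Add(-28, Mul(10, Add(1, 20))), Pow(18, Rational(1, 2))) = Mul(Add(-28, Mul(10, 21)), Mul(3, Pow(2, Rational(1, 2)))) = Mul(Add(-28, 210), Mul(3, Pow(2, Rational(1, 2)))) = Mul(182, Mul(3, Pow(2, Rational(1, 2)))) = Mul(546, Pow(2, Rational(1, 2)))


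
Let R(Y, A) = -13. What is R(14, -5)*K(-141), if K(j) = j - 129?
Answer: 3510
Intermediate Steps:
K(j) = -129 + j
R(14, -5)*K(-141) = -13*(-129 - 141) = -13*(-270) = 3510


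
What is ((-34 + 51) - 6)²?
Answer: 121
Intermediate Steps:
((-34 + 51) - 6)² = (17 - 6)² = 11² = 121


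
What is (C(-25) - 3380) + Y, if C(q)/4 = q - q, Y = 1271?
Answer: -2109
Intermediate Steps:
C(q) = 0 (C(q) = 4*(q - q) = 4*0 = 0)
(C(-25) - 3380) + Y = (0 - 3380) + 1271 = -3380 + 1271 = -2109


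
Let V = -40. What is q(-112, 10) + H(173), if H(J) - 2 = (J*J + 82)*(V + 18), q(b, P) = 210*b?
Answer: -683760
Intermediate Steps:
H(J) = -1802 - 22*J**2 (H(J) = 2 + (J*J + 82)*(-40 + 18) = 2 + (J**2 + 82)*(-22) = 2 + (82 + J**2)*(-22) = 2 + (-1804 - 22*J**2) = -1802 - 22*J**2)
q(-112, 10) + H(173) = 210*(-112) + (-1802 - 22*173**2) = -23520 + (-1802 - 22*29929) = -23520 + (-1802 - 658438) = -23520 - 660240 = -683760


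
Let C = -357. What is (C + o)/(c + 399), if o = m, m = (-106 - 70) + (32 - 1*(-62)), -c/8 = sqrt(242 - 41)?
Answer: -58387/48779 - 3512*sqrt(201)/146337 ≈ -1.5372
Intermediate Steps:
c = -8*sqrt(201) (c = -8*sqrt(242 - 41) = -8*sqrt(201) ≈ -113.42)
m = -82 (m = -176 + (32 + 62) = -176 + 94 = -82)
o = -82
(C + o)/(c + 399) = (-357 - 82)/(-8*sqrt(201) + 399) = -439/(399 - 8*sqrt(201))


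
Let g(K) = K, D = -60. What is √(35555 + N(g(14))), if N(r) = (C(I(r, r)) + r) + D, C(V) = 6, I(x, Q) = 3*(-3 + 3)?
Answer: √35515 ≈ 188.45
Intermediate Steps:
I(x, Q) = 0 (I(x, Q) = 3*0 = 0)
N(r) = -54 + r (N(r) = (6 + r) - 60 = -54 + r)
√(35555 + N(g(14))) = √(35555 + (-54 + 14)) = √(35555 - 40) = √35515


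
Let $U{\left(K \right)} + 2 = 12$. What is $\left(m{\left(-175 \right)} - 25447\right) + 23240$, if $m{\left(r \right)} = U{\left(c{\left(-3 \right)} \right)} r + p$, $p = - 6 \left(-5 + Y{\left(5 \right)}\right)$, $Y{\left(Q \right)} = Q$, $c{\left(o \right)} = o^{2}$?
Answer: $-3957$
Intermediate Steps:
$p = 0$ ($p = - 6 \left(-5 + 5\right) = \left(-6\right) 0 = 0$)
$U{\left(K \right)} = 10$ ($U{\left(K \right)} = -2 + 12 = 10$)
$m{\left(r \right)} = 10 r$ ($m{\left(r \right)} = 10 r + 0 = 10 r$)
$\left(m{\left(-175 \right)} - 25447\right) + 23240 = \left(10 \left(-175\right) - 25447\right) + 23240 = \left(-1750 - 25447\right) + 23240 = -27197 + 23240 = -3957$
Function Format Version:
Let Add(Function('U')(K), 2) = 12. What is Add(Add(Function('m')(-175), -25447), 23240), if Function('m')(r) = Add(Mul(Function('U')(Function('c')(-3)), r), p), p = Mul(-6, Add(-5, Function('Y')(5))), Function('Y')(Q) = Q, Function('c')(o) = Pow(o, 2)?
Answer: -3957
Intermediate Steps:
p = 0 (p = Mul(-6, Add(-5, 5)) = Mul(-6, 0) = 0)
Function('U')(K) = 10 (Function('U')(K) = Add(-2, 12) = 10)
Function('m')(r) = Mul(10, r) (Function('m')(r) = Add(Mul(10, r), 0) = Mul(10, r))
Add(Add(Function('m')(-175), -25447), 23240) = Add(Add(Mul(10, -175), -25447), 23240) = Add(Add(-1750, -25447), 23240) = Add(-27197, 23240) = -3957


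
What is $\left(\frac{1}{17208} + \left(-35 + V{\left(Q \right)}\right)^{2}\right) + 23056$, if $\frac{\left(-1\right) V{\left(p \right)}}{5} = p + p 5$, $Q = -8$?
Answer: $\frac{1119913849}{17208} \approx 65081.0$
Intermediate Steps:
$V{\left(p \right)} = - 30 p$ ($V{\left(p \right)} = - 5 \left(p + p 5\right) = - 5 \left(p + 5 p\right) = - 5 \cdot 6 p = - 30 p$)
$\left(\frac{1}{17208} + \left(-35 + V{\left(Q \right)}\right)^{2}\right) + 23056 = \left(\frac{1}{17208} + \left(-35 - -240\right)^{2}\right) + 23056 = \left(\frac{1}{17208} + \left(-35 + 240\right)^{2}\right) + 23056 = \left(\frac{1}{17208} + 205^{2}\right) + 23056 = \left(\frac{1}{17208} + 42025\right) + 23056 = \frac{723166201}{17208} + 23056 = \frac{1119913849}{17208}$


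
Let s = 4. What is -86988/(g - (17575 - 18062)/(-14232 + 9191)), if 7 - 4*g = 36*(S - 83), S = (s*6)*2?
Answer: -584675344/2128333 ≈ -274.71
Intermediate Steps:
S = 48 (S = (4*6)*2 = 24*2 = 48)
g = 1267/4 (g = 7/4 - 9*(48 - 83) = 7/4 - 9*(-35) = 7/4 - 1/4*(-1260) = 7/4 + 315 = 1267/4 ≈ 316.75)
-86988/(g - (17575 - 18062)/(-14232 + 9191)) = -86988/(1267/4 - (17575 - 18062)/(-14232 + 9191)) = -86988/(1267/4 - (-487)/(-5041)) = -86988/(1267/4 - (-487)*(-1)/5041) = -86988/(1267/4 - 1*487/5041) = -86988/(1267/4 - 487/5041) = -86988/6384999/20164 = -86988*20164/6384999 = -584675344/2128333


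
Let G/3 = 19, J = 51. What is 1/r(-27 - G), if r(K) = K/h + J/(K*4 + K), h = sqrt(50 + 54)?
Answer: 30940/17283443 - 411600*sqrt(26)/17283443 ≈ -0.11964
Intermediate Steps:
G = 57 (G = 3*19 = 57)
h = 2*sqrt(26) (h = sqrt(104) = 2*sqrt(26) ≈ 10.198)
r(K) = 51/(5*K) + K*sqrt(26)/52 (r(K) = K/((2*sqrt(26))) + 51/(K*4 + K) = K*(sqrt(26)/52) + 51/(4*K + K) = K*sqrt(26)/52 + 51/((5*K)) = K*sqrt(26)/52 + 51*(1/(5*K)) = K*sqrt(26)/52 + 51/(5*K) = 51/(5*K) + K*sqrt(26)/52)
1/r(-27 - G) = 1/(51/(5*(-27 - 1*57)) + (-27 - 1*57)*sqrt(26)/52) = 1/(51/(5*(-27 - 57)) + (-27 - 57)*sqrt(26)/52) = 1/((51/5)/(-84) + (1/52)*(-84)*sqrt(26)) = 1/((51/5)*(-1/84) - 21*sqrt(26)/13) = 1/(-17/140 - 21*sqrt(26)/13)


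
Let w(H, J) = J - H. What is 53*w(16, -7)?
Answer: -1219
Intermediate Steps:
53*w(16, -7) = 53*(-7 - 1*16) = 53*(-7 - 16) = 53*(-23) = -1219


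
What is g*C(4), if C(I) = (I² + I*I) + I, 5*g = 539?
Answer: 19404/5 ≈ 3880.8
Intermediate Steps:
g = 539/5 (g = (⅕)*539 = 539/5 ≈ 107.80)
C(I) = I + 2*I² (C(I) = (I² + I²) + I = 2*I² + I = I + 2*I²)
g*C(4) = 539*(4*(1 + 2*4))/5 = 539*(4*(1 + 8))/5 = 539*(4*9)/5 = (539/5)*36 = 19404/5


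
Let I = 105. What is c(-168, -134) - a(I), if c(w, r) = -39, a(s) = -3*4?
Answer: -27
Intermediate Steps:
a(s) = -12
c(-168, -134) - a(I) = -39 - 1*(-12) = -39 + 12 = -27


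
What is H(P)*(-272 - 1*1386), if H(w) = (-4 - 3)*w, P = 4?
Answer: 46424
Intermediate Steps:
H(w) = -7*w
H(P)*(-272 - 1*1386) = (-7*4)*(-272 - 1*1386) = -28*(-272 - 1386) = -28*(-1658) = 46424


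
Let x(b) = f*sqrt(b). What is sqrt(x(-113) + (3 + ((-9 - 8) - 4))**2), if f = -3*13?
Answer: sqrt(324 - 39*I*sqrt(113)) ≈ 20.618 - 10.054*I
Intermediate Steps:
f = -39
x(b) = -39*sqrt(b)
sqrt(x(-113) + (3 + ((-9 - 8) - 4))**2) = sqrt(-39*I*sqrt(113) + (3 + ((-9 - 8) - 4))**2) = sqrt(-39*I*sqrt(113) + (3 + (-17 - 4))**2) = sqrt(-39*I*sqrt(113) + (3 - 21)**2) = sqrt(-39*I*sqrt(113) + (-18)**2) = sqrt(-39*I*sqrt(113) + 324) = sqrt(324 - 39*I*sqrt(113))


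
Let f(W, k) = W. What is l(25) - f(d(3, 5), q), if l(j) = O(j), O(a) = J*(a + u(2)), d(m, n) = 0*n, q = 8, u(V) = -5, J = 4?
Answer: 80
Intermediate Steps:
d(m, n) = 0
O(a) = -20 + 4*a (O(a) = 4*(a - 5) = 4*(-5 + a) = -20 + 4*a)
l(j) = -20 + 4*j
l(25) - f(d(3, 5), q) = (-20 + 4*25) - 1*0 = (-20 + 100) + 0 = 80 + 0 = 80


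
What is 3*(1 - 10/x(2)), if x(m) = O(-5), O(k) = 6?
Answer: -2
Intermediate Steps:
x(m) = 6
3*(1 - 10/x(2)) = 3*(1 - 10/6) = 3*(1 - 10*1/6) = 3*(1 - 5/3) = 3*(-2/3) = -2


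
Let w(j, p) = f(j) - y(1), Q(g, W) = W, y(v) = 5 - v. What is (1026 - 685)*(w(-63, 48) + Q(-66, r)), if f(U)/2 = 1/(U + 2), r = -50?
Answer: -1123936/61 ≈ -18425.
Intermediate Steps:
f(U) = 2/(2 + U) (f(U) = 2/(U + 2) = 2/(2 + U))
w(j, p) = -4 + 2/(2 + j) (w(j, p) = 2/(2 + j) - (5 - 1*1) = 2/(2 + j) - (5 - 1) = 2/(2 + j) - 1*4 = 2/(2 + j) - 4 = -4 + 2/(2 + j))
(1026 - 685)*(w(-63, 48) + Q(-66, r)) = (1026 - 685)*(2*(-3 - 2*(-63))/(2 - 63) - 50) = 341*(2*(-3 + 126)/(-61) - 50) = 341*(2*(-1/61)*123 - 50) = 341*(-246/61 - 50) = 341*(-3296/61) = -1123936/61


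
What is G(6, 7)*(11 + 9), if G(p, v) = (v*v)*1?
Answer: 980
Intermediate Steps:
G(p, v) = v**2 (G(p, v) = v**2*1 = v**2)
G(6, 7)*(11 + 9) = 7**2*(11 + 9) = 49*20 = 980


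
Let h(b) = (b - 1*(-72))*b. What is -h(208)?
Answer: -58240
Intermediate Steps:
h(b) = b*(72 + b) (h(b) = (b + 72)*b = (72 + b)*b = b*(72 + b))
-h(208) = -208*(72 + 208) = -208*280 = -1*58240 = -58240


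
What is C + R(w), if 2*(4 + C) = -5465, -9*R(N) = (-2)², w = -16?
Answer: -49265/18 ≈ -2736.9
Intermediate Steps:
R(N) = -4/9 (R(N) = -⅑*(-2)² = -⅑*4 = -4/9)
C = -5473/2 (C = -4 + (½)*(-5465) = -4 - 5465/2 = -5473/2 ≈ -2736.5)
C + R(w) = -5473/2 - 4/9 = -49265/18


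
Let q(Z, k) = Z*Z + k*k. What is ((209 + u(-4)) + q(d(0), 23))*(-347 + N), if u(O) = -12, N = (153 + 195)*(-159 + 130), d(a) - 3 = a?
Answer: -7672665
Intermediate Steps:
d(a) = 3 + a
N = -10092 (N = 348*(-29) = -10092)
q(Z, k) = Z² + k²
((209 + u(-4)) + q(d(0), 23))*(-347 + N) = ((209 - 12) + ((3 + 0)² + 23²))*(-347 - 10092) = (197 + (3² + 529))*(-10439) = (197 + (9 + 529))*(-10439) = (197 + 538)*(-10439) = 735*(-10439) = -7672665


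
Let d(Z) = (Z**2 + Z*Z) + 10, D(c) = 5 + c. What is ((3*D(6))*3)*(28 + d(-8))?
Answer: 16434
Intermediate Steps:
d(Z) = 10 + 2*Z**2 (d(Z) = (Z**2 + Z**2) + 10 = 2*Z**2 + 10 = 10 + 2*Z**2)
((3*D(6))*3)*(28 + d(-8)) = ((3*(5 + 6))*3)*(28 + (10 + 2*(-8)**2)) = ((3*11)*3)*(28 + (10 + 2*64)) = (33*3)*(28 + (10 + 128)) = 99*(28 + 138) = 99*166 = 16434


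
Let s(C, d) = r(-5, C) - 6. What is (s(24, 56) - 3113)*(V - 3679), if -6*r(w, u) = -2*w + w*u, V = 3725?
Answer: -427892/3 ≈ -1.4263e+5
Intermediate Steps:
r(w, u) = w/3 - u*w/6 (r(w, u) = -(-2*w + w*u)/6 = -(-2*w + u*w)/6 = w/3 - u*w/6)
s(C, d) = -23/3 + 5*C/6 (s(C, d) = (⅙)*(-5)*(2 - C) - 6 = (-5/3 + 5*C/6) - 6 = -23/3 + 5*C/6)
(s(24, 56) - 3113)*(V - 3679) = ((-23/3 + (⅚)*24) - 3113)*(3725 - 3679) = ((-23/3 + 20) - 3113)*46 = (37/3 - 3113)*46 = -9302/3*46 = -427892/3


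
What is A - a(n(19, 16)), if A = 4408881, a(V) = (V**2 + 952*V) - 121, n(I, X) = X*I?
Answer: 4027178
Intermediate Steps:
n(I, X) = I*X
a(V) = -121 + V**2 + 952*V
A - a(n(19, 16)) = 4408881 - (-121 + (19*16)**2 + 952*(19*16)) = 4408881 - (-121 + 304**2 + 952*304) = 4408881 - (-121 + 92416 + 289408) = 4408881 - 1*381703 = 4408881 - 381703 = 4027178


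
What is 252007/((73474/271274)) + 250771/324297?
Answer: 11084958510907550/11913698889 ≈ 9.3044e+5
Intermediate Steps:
252007/((73474/271274)) + 250771/324297 = 252007/((73474*(1/271274))) + 250771*(1/324297) = 252007/(36737/135637) + 250771/324297 = 252007*(135637/36737) + 250771/324297 = 34181473459/36737 + 250771/324297 = 11084958510907550/11913698889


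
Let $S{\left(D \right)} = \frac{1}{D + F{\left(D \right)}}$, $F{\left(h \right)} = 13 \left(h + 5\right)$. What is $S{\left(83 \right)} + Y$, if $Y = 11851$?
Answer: $\frac{14541178}{1227} \approx 11851.0$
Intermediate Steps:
$F{\left(h \right)} = 65 + 13 h$ ($F{\left(h \right)} = 13 \left(5 + h\right) = 65 + 13 h$)
$S{\left(D \right)} = \frac{1}{65 + 14 D}$ ($S{\left(D \right)} = \frac{1}{D + \left(65 + 13 D\right)} = \frac{1}{65 + 14 D}$)
$S{\left(83 \right)} + Y = \frac{1}{65 + 14 \cdot 83} + 11851 = \frac{1}{65 + 1162} + 11851 = \frac{1}{1227} + 11851 = \frac{14541178}{1227}$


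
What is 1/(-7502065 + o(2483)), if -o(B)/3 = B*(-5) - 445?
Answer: -1/7463485 ≈ -1.3399e-7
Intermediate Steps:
o(B) = 1335 + 15*B (o(B) = -3*(B*(-5) - 445) = -3*(-5*B - 445) = -3*(-445 - 5*B) = 1335 + 15*B)
1/(-7502065 + o(2483)) = 1/(-7502065 + (1335 + 15*2483)) = 1/(-7502065 + (1335 + 37245)) = 1/(-7502065 + 38580) = 1/(-7463485) = -1/7463485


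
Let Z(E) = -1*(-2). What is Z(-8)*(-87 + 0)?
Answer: -174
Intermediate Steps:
Z(E) = 2
Z(-8)*(-87 + 0) = 2*(-87 + 0) = 2*(-87) = -174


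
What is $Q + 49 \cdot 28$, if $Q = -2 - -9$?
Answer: $1379$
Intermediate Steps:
$Q = 7$ ($Q = -2 + 9 = 7$)
$Q + 49 \cdot 28 = 7 + 49 \cdot 28 = 7 + 1372 = 1379$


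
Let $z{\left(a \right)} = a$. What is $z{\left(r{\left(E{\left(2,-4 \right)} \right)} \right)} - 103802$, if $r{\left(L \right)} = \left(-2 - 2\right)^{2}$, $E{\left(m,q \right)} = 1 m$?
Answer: $-103786$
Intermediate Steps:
$E{\left(m,q \right)} = m$
$r{\left(L \right)} = 16$ ($r{\left(L \right)} = \left(-4\right)^{2} = 16$)
$z{\left(r{\left(E{\left(2,-4 \right)} \right)} \right)} - 103802 = 16 - 103802 = -103786$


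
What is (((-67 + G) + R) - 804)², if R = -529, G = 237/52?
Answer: 5265388969/2704 ≈ 1.9473e+6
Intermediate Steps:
G = 237/52 (G = 237*(1/52) = 237/52 ≈ 4.5577)
(((-67 + G) + R) - 804)² = (((-67 + 237/52) - 529) - 804)² = ((-3247/52 - 529) - 804)² = (-30755/52 - 804)² = (-72563/52)² = 5265388969/2704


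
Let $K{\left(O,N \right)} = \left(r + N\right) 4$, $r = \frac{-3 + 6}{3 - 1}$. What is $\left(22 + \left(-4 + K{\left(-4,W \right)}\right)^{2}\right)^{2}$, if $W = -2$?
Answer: $3364$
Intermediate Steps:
$r = \frac{3}{2} \approx 1.5$
$K{\left(O,N \right)} = 6 + 4 N$ ($K{\left(O,N \right)} = \left(\frac{3}{2} + N\right) 4 = 6 + 4 N$)
$\left(22 + \left(-4 + K{\left(-4,W \right)}\right)^{2}\right)^{2} = \left(22 + \left(-4 + \left(6 + 4 \left(-2\right)\right)\right)^{2}\right)^{2} = \left(22 + \left(-4 + \left(6 - 8\right)\right)^{2}\right)^{2} = \left(22 + \left(-4 - 2\right)^{2}\right)^{2} = \left(22 + \left(-6\right)^{2}\right)^{2} = \left(22 + 36\right)^{2} = 58^{2} = 3364$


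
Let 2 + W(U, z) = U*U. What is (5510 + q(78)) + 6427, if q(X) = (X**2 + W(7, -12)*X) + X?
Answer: 21765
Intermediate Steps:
W(U, z) = -2 + U**2 (W(U, z) = -2 + U*U = -2 + U**2)
q(X) = X**2 + 48*X (q(X) = (X**2 + (-2 + 7**2)*X) + X = (X**2 + (-2 + 49)*X) + X = (X**2 + 47*X) + X = X**2 + 48*X)
(5510 + q(78)) + 6427 = (5510 + 78*(48 + 78)) + 6427 = (5510 + 78*126) + 6427 = (5510 + 9828) + 6427 = 15338 + 6427 = 21765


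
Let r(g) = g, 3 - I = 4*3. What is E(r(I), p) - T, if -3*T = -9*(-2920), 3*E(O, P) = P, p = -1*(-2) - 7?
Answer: 26275/3 ≈ 8758.3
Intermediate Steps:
I = -9 (I = 3 - 4*3 = 3 - 1*12 = 3 - 12 = -9)
p = -5 (p = 2 - 7 = -5)
E(O, P) = P/3
T = -8760 (T = -(-3)*(-2920) = -⅓*26280 = -8760)
E(r(I), p) - T = (⅓)*(-5) - 1*(-8760) = -5/3 + 8760 = 26275/3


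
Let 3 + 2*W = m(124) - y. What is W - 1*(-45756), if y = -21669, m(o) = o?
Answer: 56651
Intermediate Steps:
W = 10895 (W = -3/2 + (124 - 1*(-21669))/2 = -3/2 + (124 + 21669)/2 = -3/2 + (½)*21793 = -3/2 + 21793/2 = 10895)
W - 1*(-45756) = 10895 - 1*(-45756) = 10895 + 45756 = 56651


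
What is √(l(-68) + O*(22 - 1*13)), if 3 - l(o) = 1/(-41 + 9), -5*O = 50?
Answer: 11*I*√46/8 ≈ 9.3257*I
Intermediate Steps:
O = -10 (O = -⅕*50 = -10)
l(o) = 97/32 (l(o) = 3 - 1/(-41 + 9) = 3 - 1/(-32) = 3 - 1*(-1/32) = 3 + 1/32 = 97/32)
√(l(-68) + O*(22 - 1*13)) = √(97/32 - 10*(22 - 1*13)) = √(97/32 - 10*(22 - 13)) = √(97/32 - 10*9) = √(97/32 - 90) = √(-2783/32) = 11*I*√46/8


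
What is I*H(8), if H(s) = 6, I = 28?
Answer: 168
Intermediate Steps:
I*H(8) = 28*6 = 168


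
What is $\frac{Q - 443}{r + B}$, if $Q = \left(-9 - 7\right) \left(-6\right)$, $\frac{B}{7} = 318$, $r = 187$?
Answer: $- \frac{347}{2413} \approx -0.1438$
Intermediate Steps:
$B = 2226$ ($B = 7 \cdot 318 = 2226$)
$Q = 96$ ($Q = \left(-16\right) \left(-6\right) = 96$)
$\frac{Q - 443}{r + B} = \frac{96 - 443}{187 + 2226} = - \frac{347}{2413}$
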